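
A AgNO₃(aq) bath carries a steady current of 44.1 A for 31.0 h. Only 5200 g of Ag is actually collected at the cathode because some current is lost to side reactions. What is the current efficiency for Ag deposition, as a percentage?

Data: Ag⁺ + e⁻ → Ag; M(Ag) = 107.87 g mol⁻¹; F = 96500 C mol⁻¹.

Q = I·t = 44.10 × 111600 = 4922000 C; n(e⁻) = 4922000/96500 = 51.00 mol.
Theoretical n(Ag) = n(e⁻)/1 = 51.00 mol, i.e. m_theo = 51.00 × 107.87 = 5501 g.
Efficiency = m_actual / m_theo = 5200 / 5501 = 94.5 %.

94.5 %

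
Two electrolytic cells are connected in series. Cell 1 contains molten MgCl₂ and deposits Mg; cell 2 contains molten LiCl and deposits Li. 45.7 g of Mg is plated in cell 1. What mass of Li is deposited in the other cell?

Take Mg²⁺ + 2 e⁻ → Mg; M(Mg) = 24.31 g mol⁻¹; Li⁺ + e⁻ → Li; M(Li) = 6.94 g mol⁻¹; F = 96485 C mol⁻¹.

26.1 g

n(Mg) = 45.7 / 24.31 = 1.880 mol.
Since Mg²⁺ + 2 e⁻ → Mg, n(e⁻) passed = 2 × 1.880 = 3.760 mol.
Cells in series carry the same charge, so the same 3.760 mol of electrons passes through cell 2.
Li⁺ + e⁻ → Li, so n(Li) = 3.760 / 1 = 3.760 mol.
m(Li) = 3.760 × 6.94 = 26.1 g.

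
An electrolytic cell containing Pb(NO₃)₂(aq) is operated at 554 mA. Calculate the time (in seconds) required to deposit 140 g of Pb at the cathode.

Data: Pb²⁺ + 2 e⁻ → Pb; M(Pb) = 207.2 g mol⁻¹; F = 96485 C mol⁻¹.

2.35 × 10⁵ s

n(Pb) = m/M = 140 / 207.2 = 0.6757 mol.
Each Pb atom requires 2 electrons, so n(e⁻) = 2 × 0.6757 = 1.351 mol.
Q = n(e⁻)·F = 1.351 × 96485 = 130400 C.
t = Q/I = 130400 / 0.5540 A = 235400 s.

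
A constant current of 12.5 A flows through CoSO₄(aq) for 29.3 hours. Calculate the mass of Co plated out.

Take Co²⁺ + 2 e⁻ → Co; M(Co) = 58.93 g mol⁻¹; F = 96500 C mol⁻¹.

403 g

Q = I·t = 12.50 A × 105480 s = 1318000 C.
n(e⁻) = Q/F = 1318000 / 96500 = 13.66 mol.
Co²⁺ + 2 e⁻ → Co, so n(Co) = n(e⁻)/2 = 6.832 mol.
m = n·M = 6.832 × 58.93 = 403 g.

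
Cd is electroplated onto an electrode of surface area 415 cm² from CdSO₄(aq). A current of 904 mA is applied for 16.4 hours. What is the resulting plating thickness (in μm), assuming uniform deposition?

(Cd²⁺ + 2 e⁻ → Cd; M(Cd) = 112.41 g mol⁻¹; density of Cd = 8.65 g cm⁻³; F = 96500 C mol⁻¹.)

Q = I·t = 0.9040 × 59040 = 53370 C; n(e⁻) = 0.5531 mol.
n(Cd) = n(e⁻)/2 = 0.2765 mol, so m = 0.2765 × 112.41 = 31.09 g.
Volume = m/ρ = 31.09 / 8.65 = 3.594 cm³.
Thickness = V/A = 3.594 / 415 = 0.00866 cm = 86.6 μm.

86.6 μm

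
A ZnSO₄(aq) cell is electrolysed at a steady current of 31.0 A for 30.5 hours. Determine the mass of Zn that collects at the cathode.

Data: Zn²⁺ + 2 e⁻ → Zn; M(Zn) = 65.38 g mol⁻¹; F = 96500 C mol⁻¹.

Q = I·t = 31.00 A × 109800 s = 3404000 C.
n(e⁻) = Q/F = 3404000 / 96500 = 35.27 mol.
Zn²⁺ + 2 e⁻ → Zn, so n(Zn) = n(e⁻)/2 = 17.64 mol.
m = n·M = 17.64 × 65.38 = 1150 g.

1150 g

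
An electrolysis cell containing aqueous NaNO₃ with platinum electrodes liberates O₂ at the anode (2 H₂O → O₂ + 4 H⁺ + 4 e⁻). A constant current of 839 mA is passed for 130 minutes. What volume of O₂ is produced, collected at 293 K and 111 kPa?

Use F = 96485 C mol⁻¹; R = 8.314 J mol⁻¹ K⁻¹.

0.372 L

Q = I·t = 0.8390 A × 7800.0 s = 6544 C.
n(e⁻) = Q/F = 6544 / 96485 = 0.06783 mol.
4 electrons are transferred per O₂ molecule, so n(O₂) = 0.06783 / 4 = 0.01696 mol.
V = nRT/P = (0.01696 × 8.314 × 293) / (111 × 10³ Pa) = 3.72 × 10⁻⁴ m³ = 0.372 L.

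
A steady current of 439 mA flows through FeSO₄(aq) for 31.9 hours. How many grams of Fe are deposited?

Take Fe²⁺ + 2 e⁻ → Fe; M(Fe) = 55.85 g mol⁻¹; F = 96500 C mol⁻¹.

14.6 g

Q = I·t = 0.4390 A × 114840 s = 50410 C.
n(e⁻) = Q/F = 50410 / 96500 = 0.5224 mol.
Fe²⁺ + 2 e⁻ → Fe, so n(Fe) = n(e⁻)/2 = 0.2612 mol.
m = n·M = 0.2612 × 55.85 = 14.6 g.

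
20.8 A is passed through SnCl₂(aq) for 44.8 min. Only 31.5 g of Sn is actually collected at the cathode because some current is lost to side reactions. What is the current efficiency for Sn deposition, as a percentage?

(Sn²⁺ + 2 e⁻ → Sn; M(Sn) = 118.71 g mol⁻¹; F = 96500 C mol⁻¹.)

Q = I·t = 20.80 × 2688.0 = 55910 C; n(e⁻) = 55910/96500 = 0.5794 mol.
Theoretical n(Sn) = n(e⁻)/2 = 0.2897 mol, i.e. m_theo = 0.2897 × 118.71 = 34.39 g.
Efficiency = m_actual / m_theo = 31.5 / 34.39 = 91.6 %.

91.6 %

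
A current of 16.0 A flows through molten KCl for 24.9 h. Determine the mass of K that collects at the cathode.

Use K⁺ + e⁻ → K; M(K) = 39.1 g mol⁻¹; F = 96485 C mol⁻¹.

581 g

Q = I·t = 16.00 A × 89640 s = 1434000 C.
n(e⁻) = Q/F = 1434000 / 96485 = 14.86 mol.
K⁺ + e⁻ → K, so n(K) = n(e⁻)/1 = 14.86 mol.
m = n·M = 14.86 × 39.1 = 581 g.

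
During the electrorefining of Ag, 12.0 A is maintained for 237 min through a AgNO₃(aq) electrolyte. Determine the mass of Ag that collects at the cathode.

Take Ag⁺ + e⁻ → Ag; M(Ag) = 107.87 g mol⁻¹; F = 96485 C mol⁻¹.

191 g

Q = I·t = 12.00 A × 14220 s = 170600 C.
n(e⁻) = Q/F = 170600 / 96485 = 1.769 mol.
Ag⁺ + e⁻ → Ag, so n(Ag) = n(e⁻)/1 = 1.769 mol.
m = n·M = 1.769 × 107.87 = 191 g.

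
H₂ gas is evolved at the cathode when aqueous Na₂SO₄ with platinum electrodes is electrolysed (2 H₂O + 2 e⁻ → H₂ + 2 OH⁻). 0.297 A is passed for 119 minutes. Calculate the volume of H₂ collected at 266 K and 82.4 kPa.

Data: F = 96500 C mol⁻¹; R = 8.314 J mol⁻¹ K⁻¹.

Q = I·t = 0.2970 A × 7140.0 s = 2121 C.
n(e⁻) = Q/F = 2121 / 96500 = 0.02197 mol.
2 electrons are transferred per H₂ molecule, so n(H₂) = 0.02197 / 2 = 0.01099 mol.
V = nRT/P = (0.01099 × 8.314 × 266) / (82.4 × 10³ Pa) = 2.95 × 10⁻⁴ m³ = 0.295 L.

0.295 L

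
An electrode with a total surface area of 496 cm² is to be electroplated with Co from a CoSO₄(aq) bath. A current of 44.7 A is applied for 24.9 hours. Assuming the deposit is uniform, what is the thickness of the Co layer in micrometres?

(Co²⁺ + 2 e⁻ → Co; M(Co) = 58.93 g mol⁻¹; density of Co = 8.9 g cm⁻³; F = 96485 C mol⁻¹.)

2770 μm

Q = I·t = 44.70 × 89640 = 4007000 C; n(e⁻) = 41.53 mol.
n(Co) = n(e⁻)/2 = 20.76 mol, so m = 20.76 × 58.93 = 1224 g.
Volume = m/ρ = 1224 / 8.9 = 137.5 cm³.
Thickness = V/A = 137.5 / 496 = 0.277 cm = 2770 μm.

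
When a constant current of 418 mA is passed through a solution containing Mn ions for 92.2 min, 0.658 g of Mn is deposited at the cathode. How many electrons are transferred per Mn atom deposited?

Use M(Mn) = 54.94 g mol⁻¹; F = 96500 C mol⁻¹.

2

Q = I·t = 0.4180 A × 5532.0 s = 2312 C, so n(e⁻) = 2312/96500 = 0.02396 mol.
n(Mn) deposited = 0.658 / 54.94 = 0.01198 mol.
Electrons per atom = n(e⁻)/n(Mn) = 0.02396 / 0.01198 = 2.00 ≈ 2, so the ion is Mn²⁺.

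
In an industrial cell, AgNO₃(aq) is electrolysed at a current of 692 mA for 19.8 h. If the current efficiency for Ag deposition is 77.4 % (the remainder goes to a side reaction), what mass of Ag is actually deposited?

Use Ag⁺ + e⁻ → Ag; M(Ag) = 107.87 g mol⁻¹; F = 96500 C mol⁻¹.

Q = I·t = 0.6920 × 71280 = 49330 C.
n(e⁻) = 49330/96500 = 0.5111 mol; theoretically n(Ag) = 0.5111/1 = 0.5111 mol, m_theo = 55.14 g.
At 77.4 % efficiency, m_actual = 0.774 × 55.14 = 42.7 g.

42.7 g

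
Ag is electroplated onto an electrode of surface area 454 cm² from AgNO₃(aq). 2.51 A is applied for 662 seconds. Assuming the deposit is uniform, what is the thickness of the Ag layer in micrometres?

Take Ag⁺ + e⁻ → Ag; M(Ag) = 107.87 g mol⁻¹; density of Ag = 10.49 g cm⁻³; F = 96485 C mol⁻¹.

3.90 μm

Q = I·t = 2.510 × 662.00 = 1662 C; n(e⁻) = 0.01722 mol.
n(Ag) = n(e⁻)/1 = 0.01722 mol, so m = 0.01722 × 107.87 = 1.858 g.
Volume = m/ρ = 1.858 / 10.49 = 0.1771 cm³.
Thickness = V/A = 0.1771 / 454 = 3.90 × 10⁻⁴ cm = 3.90 μm.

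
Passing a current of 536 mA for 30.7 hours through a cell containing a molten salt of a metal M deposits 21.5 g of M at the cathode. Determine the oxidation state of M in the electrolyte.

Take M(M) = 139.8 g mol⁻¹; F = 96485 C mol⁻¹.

Q = I·t = 0.5360 A × 110520 s = 59240 C, so n(e⁻) = 59240/96485 = 0.6140 mol.
n(M) deposited = 21.5 / 139.8 = 0.1538 mol.
Electrons per atom = n(e⁻)/n(M) = 0.6140 / 0.1538 = 3.99 ≈ 4, so the ion is M⁴⁺.

+4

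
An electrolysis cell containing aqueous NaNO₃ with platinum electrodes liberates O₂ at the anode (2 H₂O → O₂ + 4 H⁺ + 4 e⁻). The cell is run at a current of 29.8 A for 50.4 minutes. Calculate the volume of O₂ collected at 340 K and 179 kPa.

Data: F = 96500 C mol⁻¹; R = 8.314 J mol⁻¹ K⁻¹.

Q = I·t = 29.80 A × 3024.0 s = 90120 C.
n(e⁻) = Q/F = 90120 / 96500 = 0.9338 mol.
4 electrons are transferred per O₂ molecule, so n(O₂) = 0.9338 / 4 = 0.2335 mol.
V = nRT/P = (0.2335 × 8.314 × 340) / (179 × 10³ Pa) = 0.00369 m³ = 3.69 L.

3.69 L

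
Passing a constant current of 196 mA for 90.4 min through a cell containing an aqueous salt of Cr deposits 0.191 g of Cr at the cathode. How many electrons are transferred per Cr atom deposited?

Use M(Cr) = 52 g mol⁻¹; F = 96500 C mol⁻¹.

Q = I·t = 0.1960 A × 5424.0 s = 1063 C, so n(e⁻) = 1063/96500 = 0.01102 mol.
n(Cr) deposited = 0.191 / 52 = 0.003673 mol.
Electrons per atom = n(e⁻)/n(Cr) = 0.01102 / 0.003673 = 3.00 ≈ 3, so the ion is Cr³⁺.

3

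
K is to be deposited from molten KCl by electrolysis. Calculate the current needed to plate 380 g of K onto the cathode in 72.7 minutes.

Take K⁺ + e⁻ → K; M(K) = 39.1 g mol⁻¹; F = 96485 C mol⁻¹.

215 A

n(K) = 380 / 39.1 = 9.719 mol.
n(e⁻) = 1 × 9.719 = 9.719 mol.
Q = n(e⁻)·F = 9.719 × 96485 = 937700 C.
I = Q/t = 937700 / 4362.0 s = 215 A.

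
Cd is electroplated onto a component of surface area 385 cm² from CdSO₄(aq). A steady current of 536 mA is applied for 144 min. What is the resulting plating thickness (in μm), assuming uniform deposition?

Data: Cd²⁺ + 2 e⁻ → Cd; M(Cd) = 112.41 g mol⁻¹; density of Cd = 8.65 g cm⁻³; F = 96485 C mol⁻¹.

8.10 μm

Q = I·t = 0.5360 × 8640.0 = 4631 C; n(e⁻) = 0.04800 mol.
n(Cd) = n(e⁻)/2 = 0.02400 mol, so m = 0.02400 × 112.41 = 2.698 g.
Volume = m/ρ = 2.698 / 8.65 = 0.3119 cm³.
Thickness = V/A = 0.3119 / 385 = 8.10 × 10⁻⁴ cm = 8.10 μm.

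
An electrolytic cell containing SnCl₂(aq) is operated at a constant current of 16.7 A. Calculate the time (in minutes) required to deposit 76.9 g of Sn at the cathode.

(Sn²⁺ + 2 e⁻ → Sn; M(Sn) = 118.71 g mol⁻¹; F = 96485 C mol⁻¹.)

n(Sn) = m/M = 76.9 / 118.71 = 0.6478 mol.
Each Sn atom requires 2 electrons, so n(e⁻) = 2 × 0.6478 = 1.296 mol.
Q = n(e⁻)·F = 1.296 × 96485 = 125000 C.
t = Q/I = 125000 / 16.70 A = 7485 s = 125 min.

125 min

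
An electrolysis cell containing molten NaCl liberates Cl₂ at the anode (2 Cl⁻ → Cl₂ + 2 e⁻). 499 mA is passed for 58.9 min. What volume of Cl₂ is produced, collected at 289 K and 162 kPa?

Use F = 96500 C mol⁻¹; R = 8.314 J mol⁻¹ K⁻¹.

Q = I·t = 0.4990 A × 3534.0 s = 1763 C.
n(e⁻) = Q/F = 1763 / 96500 = 0.01827 mol.
2 electrons are transferred per Cl₂ molecule, so n(Cl₂) = 0.01827 / 2 = 0.009137 mol.
V = nRT/P = (0.009137 × 8.314 × 289) / (162 × 10³ Pa) = 1.36 × 10⁻⁴ m³ = 0.136 L.

0.136 L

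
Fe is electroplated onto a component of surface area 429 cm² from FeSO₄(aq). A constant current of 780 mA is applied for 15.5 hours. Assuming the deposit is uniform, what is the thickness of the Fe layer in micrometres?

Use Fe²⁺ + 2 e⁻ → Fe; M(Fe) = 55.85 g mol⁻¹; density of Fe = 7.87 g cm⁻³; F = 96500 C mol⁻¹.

Q = I·t = 0.7800 × 55800 = 43520 C; n(e⁻) = 0.4510 mol.
n(Fe) = n(e⁻)/2 = 0.2255 mol, so m = 0.2255 × 55.85 = 12.59 g.
Volume = m/ρ = 12.59 / 7.87 = 1.600 cm³.
Thickness = V/A = 1.600 / 429 = 0.00373 cm = 37.3 μm.

37.3 μm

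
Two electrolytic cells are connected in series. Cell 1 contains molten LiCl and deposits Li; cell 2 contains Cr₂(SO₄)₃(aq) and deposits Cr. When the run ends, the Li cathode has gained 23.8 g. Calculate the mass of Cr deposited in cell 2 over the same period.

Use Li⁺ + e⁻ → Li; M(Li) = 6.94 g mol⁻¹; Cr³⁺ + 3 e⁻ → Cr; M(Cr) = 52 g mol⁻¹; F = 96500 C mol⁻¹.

59.4 g

n(Li) = 23.8 / 6.94 = 3.429 mol.
Since Li⁺ + e⁻ → Li, n(e⁻) passed = 1 × 3.429 = 3.429 mol.
Cells in series carry the same charge, so the same 3.429 mol of electrons passes through cell 2.
Cr³⁺ + 3 e⁻ → Cr, so n(Cr) = 3.429 / 3 = 1.143 mol.
m(Cr) = 1.143 × 52 = 59.4 g.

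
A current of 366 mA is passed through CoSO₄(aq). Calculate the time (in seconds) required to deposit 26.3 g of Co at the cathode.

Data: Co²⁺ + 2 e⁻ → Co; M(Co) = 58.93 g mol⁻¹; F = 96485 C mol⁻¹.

2.35 × 10⁵ s

n(Co) = m/M = 26.3 / 58.93 = 0.4463 mol.
Each Co atom requires 2 electrons, so n(e⁻) = 2 × 0.4463 = 0.8926 mol.
Q = n(e⁻)·F = 0.8926 × 96485 = 86120 C.
t = Q/I = 86120 / 0.3660 A = 235300 s.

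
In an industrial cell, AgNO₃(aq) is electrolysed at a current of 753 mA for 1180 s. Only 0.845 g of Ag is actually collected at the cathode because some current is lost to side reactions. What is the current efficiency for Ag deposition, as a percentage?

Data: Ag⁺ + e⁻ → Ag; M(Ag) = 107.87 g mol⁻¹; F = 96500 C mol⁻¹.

Q = I·t = 0.7530 × 1180.0 = 888.5 C; n(e⁻) = 888.5/96500 = 0.009208 mol.
Theoretical n(Ag) = n(e⁻)/1 = 0.009208 mol, i.e. m_theo = 0.009208 × 107.87 = 0.9932 g.
Efficiency = m_actual / m_theo = 0.845 / 0.9932 = 85.1 %.

85.1 %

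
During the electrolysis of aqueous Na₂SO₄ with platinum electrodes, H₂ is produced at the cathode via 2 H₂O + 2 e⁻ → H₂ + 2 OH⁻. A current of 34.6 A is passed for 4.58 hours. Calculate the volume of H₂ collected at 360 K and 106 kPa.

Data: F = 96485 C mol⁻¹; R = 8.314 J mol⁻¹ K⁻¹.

83.5 L

Q = I·t = 34.60 A × 16488 s = 570500 C.
n(e⁻) = Q/F = 570500 / 96485 = 5.913 mol.
2 electrons are transferred per H₂ molecule, so n(H₂) = 5.913 / 2 = 2.956 mol.
V = nRT/P = (2.956 × 8.314 × 360) / (106 × 10³ Pa) = 0.0835 m³ = 83.5 L.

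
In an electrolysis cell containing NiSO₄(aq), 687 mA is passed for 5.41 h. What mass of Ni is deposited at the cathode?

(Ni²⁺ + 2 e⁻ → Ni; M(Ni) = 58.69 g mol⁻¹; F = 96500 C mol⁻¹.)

4.07 g

Q = I·t = 0.6870 A × 19476 s = 13380 C.
n(e⁻) = Q/F = 13380 / 96500 = 0.1387 mol.
Ni²⁺ + 2 e⁻ → Ni, so n(Ni) = n(e⁻)/2 = 0.06933 mol.
m = n·M = 0.06933 × 58.69 = 4.07 g.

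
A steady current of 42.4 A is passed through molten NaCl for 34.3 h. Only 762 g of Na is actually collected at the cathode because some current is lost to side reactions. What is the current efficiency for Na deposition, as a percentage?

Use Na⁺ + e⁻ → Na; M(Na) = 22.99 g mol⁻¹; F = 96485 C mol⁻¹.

Q = I·t = 42.40 × 123480 = 5236000 C; n(e⁻) = 5236000/96485 = 54.26 mol.
Theoretical n(Na) = n(e⁻)/1 = 54.26 mol, i.e. m_theo = 54.26 × 22.99 = 1248 g.
Efficiency = m_actual / m_theo = 762 / 1248 = 61.1 %.

61.1 %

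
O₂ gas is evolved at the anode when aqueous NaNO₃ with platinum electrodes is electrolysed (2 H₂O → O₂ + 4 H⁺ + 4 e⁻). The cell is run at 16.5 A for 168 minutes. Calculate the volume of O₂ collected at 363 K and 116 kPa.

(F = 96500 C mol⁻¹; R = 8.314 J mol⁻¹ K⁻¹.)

Q = I·t = 16.50 A × 10080 s = 166300 C.
n(e⁻) = Q/F = 166300 / 96500 = 1.724 mol.
4 electrons are transferred per O₂ molecule, so n(O₂) = 1.724 / 4 = 0.4309 mol.
V = nRT/P = (0.4309 × 8.314 × 363) / (116 × 10³ Pa) = 0.0112 m³ = 11.2 L.

11.2 L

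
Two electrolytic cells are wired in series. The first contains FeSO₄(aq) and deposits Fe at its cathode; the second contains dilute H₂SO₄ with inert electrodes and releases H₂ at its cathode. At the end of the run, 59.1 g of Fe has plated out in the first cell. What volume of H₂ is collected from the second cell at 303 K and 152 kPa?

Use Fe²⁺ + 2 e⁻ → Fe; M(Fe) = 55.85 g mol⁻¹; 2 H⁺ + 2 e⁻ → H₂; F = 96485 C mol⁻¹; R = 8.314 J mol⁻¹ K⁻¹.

n(Fe) = 59.1 / 55.85 = 1.058 mol, so n(e⁻) = 2 × 1.058 = 2.116 mol.
The cells are in series, so the same 2.116 mol of electrons passes through the second cell.
2 H⁺ + 2 e⁻ → H₂ — 2 mol e⁻ per mol H₂, so n(H₂) = 2.116/2 = 1.058 mol.
V = nRT/P = (1.058 × 8.314 × 303) / (152 × 10³) = 0.0175 m³ = 17.5 L.

17.5 L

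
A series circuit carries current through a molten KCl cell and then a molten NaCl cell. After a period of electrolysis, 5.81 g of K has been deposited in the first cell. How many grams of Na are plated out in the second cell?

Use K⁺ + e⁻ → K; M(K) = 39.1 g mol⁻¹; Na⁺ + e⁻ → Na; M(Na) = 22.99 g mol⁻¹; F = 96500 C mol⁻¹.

n(K) = 5.81 / 39.1 = 0.1486 mol.
Since K⁺ + e⁻ → K, n(e⁻) passed = 1 × 0.1486 = 0.1486 mol.
Cells in series carry the same charge, so the same 0.1486 mol of electrons passes through cell 2.
Na⁺ + e⁻ → Na, so n(Na) = 0.1486 / 1 = 0.1486 mol.
m(Na) = 0.1486 × 22.99 = 3.42 g.

3.42 g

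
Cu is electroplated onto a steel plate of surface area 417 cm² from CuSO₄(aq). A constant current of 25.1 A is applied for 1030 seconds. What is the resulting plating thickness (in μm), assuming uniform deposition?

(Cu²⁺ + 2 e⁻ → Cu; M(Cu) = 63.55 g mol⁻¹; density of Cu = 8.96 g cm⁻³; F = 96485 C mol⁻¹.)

Q = I·t = 25.10 × 1030.0 = 25850 C; n(e⁻) = 0.2679 mol.
n(Cu) = n(e⁻)/2 = 0.1340 mol, so m = 0.1340 × 63.55 = 8.514 g.
Volume = m/ρ = 8.514 / 8.96 = 0.9502 cm³.
Thickness = V/A = 0.9502 / 417 = 0.00228 cm = 22.8 μm.

22.8 μm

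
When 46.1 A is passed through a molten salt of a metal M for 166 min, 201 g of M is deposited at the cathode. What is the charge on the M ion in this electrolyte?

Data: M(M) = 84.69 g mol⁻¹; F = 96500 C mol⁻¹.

Q = I·t = 46.10 A × 9960.0 s = 459200 C, so n(e⁻) = 459200/96500 = 4.758 mol.
n(M) deposited = 201 / 84.69 = 2.373 mol.
Electrons per atom = n(e⁻)/n(M) = 4.758 / 2.373 = 2.00 ≈ 2, so the ion is M²⁺.

+2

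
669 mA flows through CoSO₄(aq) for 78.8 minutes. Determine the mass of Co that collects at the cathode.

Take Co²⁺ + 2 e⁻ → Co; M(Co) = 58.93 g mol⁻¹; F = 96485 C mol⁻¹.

0.966 g

Q = I·t = 0.6690 A × 4728.0 s = 3163 C.
n(e⁻) = Q/F = 3163 / 96485 = 0.03278 mol.
Co²⁺ + 2 e⁻ → Co, so n(Co) = n(e⁻)/2 = 0.01639 mol.
m = n·M = 0.01639 × 58.93 = 0.966 g.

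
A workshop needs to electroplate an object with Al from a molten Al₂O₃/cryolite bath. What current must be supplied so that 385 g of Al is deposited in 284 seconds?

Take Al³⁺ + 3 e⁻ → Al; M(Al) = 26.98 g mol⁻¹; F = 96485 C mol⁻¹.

14500 A

n(Al) = 385 / 26.98 = 14.27 mol.
n(e⁻) = 3 × 14.27 = 42.81 mol.
Q = n(e⁻)·F = 42.81 × 96485 = 4130000 C.
I = Q/t = 4130000 / 284.00 s = 14500 A.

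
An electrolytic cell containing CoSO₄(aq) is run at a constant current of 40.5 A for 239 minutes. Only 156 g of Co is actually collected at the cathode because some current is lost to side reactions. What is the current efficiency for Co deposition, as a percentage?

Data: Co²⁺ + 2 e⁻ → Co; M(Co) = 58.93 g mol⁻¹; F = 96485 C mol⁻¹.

Q = I·t = 40.50 × 14340 = 580800 C; n(e⁻) = 580800/96485 = 6.019 mol.
Theoretical n(Co) = n(e⁻)/2 = 3.010 mol, i.e. m_theo = 3.010 × 58.93 = 177.4 g.
Efficiency = m_actual / m_theo = 156 / 177.4 = 88.0 %.

88.0 %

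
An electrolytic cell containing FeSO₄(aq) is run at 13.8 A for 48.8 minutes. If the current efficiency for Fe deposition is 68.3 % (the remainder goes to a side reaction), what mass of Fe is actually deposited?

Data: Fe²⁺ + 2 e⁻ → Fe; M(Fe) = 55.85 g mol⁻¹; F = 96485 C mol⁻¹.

7.99 g

Q = I·t = 13.80 × 2928.0 = 40410 C.
n(e⁻) = 40410/96485 = 0.4188 mol; theoretically n(Fe) = 0.4188/2 = 0.2094 mol, m_theo = 11.69 g.
At 68.3 % efficiency, m_actual = 0.683 × 11.69 = 7.99 g.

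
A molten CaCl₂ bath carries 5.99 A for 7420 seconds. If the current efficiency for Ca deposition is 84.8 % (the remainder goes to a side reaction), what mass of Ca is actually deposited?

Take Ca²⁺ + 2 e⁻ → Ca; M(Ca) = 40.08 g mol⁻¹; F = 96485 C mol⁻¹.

7.83 g

Q = I·t = 5.990 × 7420.0 = 44450 C.
n(e⁻) = 44450/96485 = 0.4606 mol; theoretically n(Ca) = 0.4606/2 = 0.2303 mol, m_theo = 9.231 g.
At 84.8 % efficiency, m_actual = 0.848 × 9.231 = 7.83 g.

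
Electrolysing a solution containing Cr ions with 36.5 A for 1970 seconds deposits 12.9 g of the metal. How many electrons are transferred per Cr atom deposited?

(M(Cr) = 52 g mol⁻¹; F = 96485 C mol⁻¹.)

Q = I·t = 36.50 A × 1970.0 s = 71900 C, so n(e⁻) = 71900/96485 = 0.7452 mol.
n(Cr) deposited = 12.9 / 52 = 0.2481 mol.
Electrons per atom = n(e⁻)/n(Cr) = 0.7452 / 0.2481 = 3.00 ≈ 3, so the ion is Cr³⁺.

3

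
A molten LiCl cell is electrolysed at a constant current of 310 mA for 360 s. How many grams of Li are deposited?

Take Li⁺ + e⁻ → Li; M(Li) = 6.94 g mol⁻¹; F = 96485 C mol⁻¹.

0.00803 g

Q = I·t = 0.3100 A × 360.00 s = 111.6 C.
n(e⁻) = Q/F = 111.6 / 96485 = 0.001157 mol.
Li⁺ + e⁻ → Li, so n(Li) = n(e⁻)/1 = 0.001157 mol.
m = n·M = 0.001157 × 6.94 = 0.00803 g.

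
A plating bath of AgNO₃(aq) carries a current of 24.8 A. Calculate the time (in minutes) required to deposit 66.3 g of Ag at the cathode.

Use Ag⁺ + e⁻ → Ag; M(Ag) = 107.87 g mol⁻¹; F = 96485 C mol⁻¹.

39.9 min

n(Ag) = m/M = 66.3 / 107.87 = 0.6146 mol.
Each Ag atom requires 1 electron, so n(e⁻) = 1 × 0.6146 = 0.6146 mol.
Q = n(e⁻)·F = 0.6146 × 96485 = 59300 C.
t = Q/I = 59300 / 24.80 A = 2391 s = 39.9 min.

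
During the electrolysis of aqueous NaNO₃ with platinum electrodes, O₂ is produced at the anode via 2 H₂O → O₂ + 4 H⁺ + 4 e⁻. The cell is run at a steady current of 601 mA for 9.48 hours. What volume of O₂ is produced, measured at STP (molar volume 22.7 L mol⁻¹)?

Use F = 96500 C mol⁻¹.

1.21 L

Q = I·t = 0.6010 A × 34128 s = 20510 C.
n(e⁻) = Q/F = 20510 / 96500 = 0.2125 mol.
4 electrons are transferred per O₂ molecule, so n(O₂) = 0.2125 / 4 = 0.05314 mol.
V = n × V_m = 0.05314 × 22.7 = 1.21 L.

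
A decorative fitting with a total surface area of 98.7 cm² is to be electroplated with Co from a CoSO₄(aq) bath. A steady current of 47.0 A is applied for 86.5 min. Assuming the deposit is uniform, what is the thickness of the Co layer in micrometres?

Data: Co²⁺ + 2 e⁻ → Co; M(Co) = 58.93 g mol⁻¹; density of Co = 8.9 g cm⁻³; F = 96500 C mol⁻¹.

Q = I·t = 47.00 × 5190.0 = 243900 C; n(e⁻) = 2.528 mol.
n(Co) = n(e⁻)/2 = 1.264 mol, so m = 1.264 × 58.93 = 74.48 g.
Volume = m/ρ = 74.48 / 8.9 = 8.369 cm³.
Thickness = V/A = 8.369 / 98.7 = 0.0848 cm = 848 μm.

848 μm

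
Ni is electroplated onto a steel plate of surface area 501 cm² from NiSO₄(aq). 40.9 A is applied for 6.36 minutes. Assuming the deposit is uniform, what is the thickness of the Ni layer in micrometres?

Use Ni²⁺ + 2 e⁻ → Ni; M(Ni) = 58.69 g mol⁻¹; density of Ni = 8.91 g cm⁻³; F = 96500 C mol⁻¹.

Q = I·t = 40.90 × 381.60 = 15610 C; n(e⁻) = 0.1617 mol.
n(Ni) = n(e⁻)/2 = 0.08087 mol, so m = 0.08087 × 58.69 = 4.746 g.
Volume = m/ρ = 4.746 / 8.91 = 0.5327 cm³.
Thickness = V/A = 0.5327 / 501 = 0.00106 cm = 10.6 μm.

10.6 μm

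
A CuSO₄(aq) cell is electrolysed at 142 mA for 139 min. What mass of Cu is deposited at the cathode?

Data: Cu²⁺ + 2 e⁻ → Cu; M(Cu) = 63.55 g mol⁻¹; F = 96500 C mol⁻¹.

0.390 g

Q = I·t = 0.1420 A × 8340.0 s = 1184 C.
n(e⁻) = Q/F = 1184 / 96500 = 0.01227 mol.
Cu²⁺ + 2 e⁻ → Cu, so n(Cu) = n(e⁻)/2 = 0.006136 mol.
m = n·M = 0.006136 × 63.55 = 0.390 g.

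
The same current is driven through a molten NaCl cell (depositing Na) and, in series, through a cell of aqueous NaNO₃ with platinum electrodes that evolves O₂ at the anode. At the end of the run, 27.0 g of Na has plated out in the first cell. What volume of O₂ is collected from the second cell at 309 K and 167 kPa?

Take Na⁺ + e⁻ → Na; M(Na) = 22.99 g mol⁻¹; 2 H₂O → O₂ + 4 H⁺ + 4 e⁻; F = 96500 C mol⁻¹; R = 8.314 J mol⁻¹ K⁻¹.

4.52 L

n(Na) = 27.0 / 22.99 = 1.174 mol, so n(e⁻) = 1 × 1.174 = 1.174 mol.
The cells are in series, so the same 1.174 mol of electrons passes through the second cell.
2 H₂O → O₂ + 4 H⁺ + 4 e⁻ — 4 mol e⁻ per mol O₂, so n(O₂) = 1.174/4 = 0.2936 mol.
V = nRT/P = (0.2936 × 8.314 × 309) / (167 × 10³) = 0.00452 m³ = 4.52 L.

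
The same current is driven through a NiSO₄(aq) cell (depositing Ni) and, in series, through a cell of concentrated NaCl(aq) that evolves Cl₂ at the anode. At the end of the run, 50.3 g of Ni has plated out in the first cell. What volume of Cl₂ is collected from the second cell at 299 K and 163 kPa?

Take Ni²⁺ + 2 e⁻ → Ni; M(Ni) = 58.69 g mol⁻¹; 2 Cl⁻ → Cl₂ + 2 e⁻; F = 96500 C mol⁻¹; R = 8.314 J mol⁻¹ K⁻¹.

13.1 L

n(Ni) = 50.3 / 58.69 = 0.8570 mol, so n(e⁻) = 2 × 0.8570 = 1.714 mol.
The cells are in series, so the same 1.714 mol of electrons passes through the second cell.
2 Cl⁻ → Cl₂ + 2 e⁻ — 2 mol e⁻ per mol Cl₂, so n(Cl₂) = 1.714/2 = 0.8570 mol.
V = nRT/P = (0.8570 × 8.314 × 299) / (163 × 10³) = 0.0131 m³ = 13.1 L.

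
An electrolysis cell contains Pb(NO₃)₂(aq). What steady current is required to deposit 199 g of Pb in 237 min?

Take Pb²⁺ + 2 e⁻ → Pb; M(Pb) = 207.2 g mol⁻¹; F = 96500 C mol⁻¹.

13.0 A

n(Pb) = 199 / 207.2 = 0.9604 mol.
n(e⁻) = 2 × 0.9604 = 1.921 mol.
Q = n(e⁻)·F = 1.921 × 96500 = 185400 C.
I = Q/t = 185400 / 14220 s = 13.0 A.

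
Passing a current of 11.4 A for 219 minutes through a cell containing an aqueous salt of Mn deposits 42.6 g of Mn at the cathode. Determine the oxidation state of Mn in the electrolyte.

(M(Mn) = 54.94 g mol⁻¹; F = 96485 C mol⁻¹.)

Q = I·t = 11.40 A × 13140 s = 149800 C, so n(e⁻) = 149800/96485 = 1.553 mol.
n(Mn) deposited = 42.6 / 54.94 = 0.7754 mol.
Electrons per atom = n(e⁻)/n(Mn) = 1.553 / 0.7754 = 2.00 ≈ 2, so the ion is Mn²⁺.

+2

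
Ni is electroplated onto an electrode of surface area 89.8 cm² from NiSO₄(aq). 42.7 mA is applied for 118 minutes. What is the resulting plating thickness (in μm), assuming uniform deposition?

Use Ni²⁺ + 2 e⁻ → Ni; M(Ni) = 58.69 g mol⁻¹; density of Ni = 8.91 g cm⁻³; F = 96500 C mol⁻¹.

1.15 μm

Q = I·t = 0.04270 × 7080.0 = 302.3 C; n(e⁻) = 0.003133 mol.
n(Ni) = n(e⁻)/2 = 0.001566 mol, so m = 0.001566 × 58.69 = 0.09193 g.
Volume = m/ρ = 0.09193 / 8.91 = 0.01032 cm³.
Thickness = V/A = 0.01032 / 89.8 = 1.15 × 10⁻⁴ cm = 1.15 μm.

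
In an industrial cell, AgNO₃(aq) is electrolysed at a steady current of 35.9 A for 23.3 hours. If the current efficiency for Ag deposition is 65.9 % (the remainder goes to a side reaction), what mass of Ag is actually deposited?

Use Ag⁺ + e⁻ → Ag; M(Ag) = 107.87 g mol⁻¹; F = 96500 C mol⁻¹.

Q = I·t = 35.90 × 83880 = 3011000 C.
n(e⁻) = 3011000/96500 = 31.21 mol; theoretically n(Ag) = 31.21/1 = 31.21 mol, m_theo = 3366 g.
At 65.9 % efficiency, m_actual = 0.659 × 3366 = 2220 g.

2220 g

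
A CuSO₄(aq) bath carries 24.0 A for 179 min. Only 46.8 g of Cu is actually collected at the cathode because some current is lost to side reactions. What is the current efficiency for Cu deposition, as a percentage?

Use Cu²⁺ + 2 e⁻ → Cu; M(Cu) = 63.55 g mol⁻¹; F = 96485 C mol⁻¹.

55.1 %

Q = I·t = 24.00 × 10740 = 257800 C; n(e⁻) = 257800/96485 = 2.672 mol.
Theoretical n(Cu) = n(e⁻)/2 = 1.336 mol, i.e. m_theo = 1.336 × 63.55 = 84.89 g.
Efficiency = m_actual / m_theo = 46.8 / 84.89 = 55.1 %.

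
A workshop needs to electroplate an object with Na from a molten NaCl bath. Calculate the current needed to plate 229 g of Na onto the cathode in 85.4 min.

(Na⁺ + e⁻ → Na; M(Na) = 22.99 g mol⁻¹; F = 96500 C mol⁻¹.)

188 A

n(Na) = 229 / 22.99 = 9.961 mol.
n(e⁻) = 1 × 9.961 = 9.961 mol.
Q = n(e⁻)·F = 9.961 × 96500 = 961200 C.
I = Q/t = 961200 / 5124.0 s = 188 A.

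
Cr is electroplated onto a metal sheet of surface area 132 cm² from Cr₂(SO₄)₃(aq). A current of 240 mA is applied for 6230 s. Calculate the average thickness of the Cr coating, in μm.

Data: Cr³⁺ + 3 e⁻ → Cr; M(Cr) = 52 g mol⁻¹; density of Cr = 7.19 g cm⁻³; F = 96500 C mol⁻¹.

Q = I·t = 0.2400 × 6230.0 = 1495 C; n(e⁻) = 0.01549 mol.
n(Cr) = n(e⁻)/3 = 0.005165 mol, so m = 0.005165 × 52 = 0.2686 g.
Volume = m/ρ = 0.2686 / 7.19 = 0.03735 cm³.
Thickness = V/A = 0.03735 / 132 = 2.83 × 10⁻⁴ cm = 2.83 μm.

2.83 μm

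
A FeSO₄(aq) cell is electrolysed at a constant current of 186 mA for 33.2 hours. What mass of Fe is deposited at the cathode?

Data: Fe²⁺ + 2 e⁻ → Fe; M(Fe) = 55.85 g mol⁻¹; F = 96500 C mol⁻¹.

Q = I·t = 0.1860 A × 119520 s = 22230 C.
n(e⁻) = Q/F = 22230 / 96500 = 0.2304 mol.
Fe²⁺ + 2 e⁻ → Fe, so n(Fe) = n(e⁻)/2 = 0.1152 mol.
m = n·M = 0.1152 × 55.85 = 6.43 g.

6.43 g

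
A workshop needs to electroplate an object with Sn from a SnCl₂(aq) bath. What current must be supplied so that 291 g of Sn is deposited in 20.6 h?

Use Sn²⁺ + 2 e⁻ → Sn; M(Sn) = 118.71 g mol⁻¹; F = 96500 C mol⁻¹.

6.38 A

n(Sn) = 291 / 118.71 = 2.451 mol.
n(e⁻) = 2 × 2.451 = 4.903 mol.
Q = n(e⁻)·F = 4.903 × 96500 = 473100 C.
I = Q/t = 473100 / 74160 s = 6.38 A.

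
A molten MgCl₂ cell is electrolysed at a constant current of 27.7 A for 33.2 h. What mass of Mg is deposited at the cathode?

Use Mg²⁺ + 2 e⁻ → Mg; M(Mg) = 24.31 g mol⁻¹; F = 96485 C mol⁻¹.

417 g

Q = I·t = 27.70 A × 119520 s = 3311000 C.
n(e⁻) = Q/F = 3311000 / 96485 = 34.31 mol.
Mg²⁺ + 2 e⁻ → Mg, so n(Mg) = n(e⁻)/2 = 17.16 mol.
m = n·M = 17.16 × 24.31 = 417 g.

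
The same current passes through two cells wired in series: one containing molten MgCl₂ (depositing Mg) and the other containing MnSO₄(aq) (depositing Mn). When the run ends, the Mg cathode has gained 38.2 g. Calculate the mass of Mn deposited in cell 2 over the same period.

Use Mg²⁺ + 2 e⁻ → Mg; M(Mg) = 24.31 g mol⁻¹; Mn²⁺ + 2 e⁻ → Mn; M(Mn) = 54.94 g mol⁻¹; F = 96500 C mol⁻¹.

86.3 g

n(Mg) = 38.2 / 24.31 = 1.571 mol.
Since Mg²⁺ + 2 e⁻ → Mg, n(e⁻) passed = 2 × 1.571 = 3.143 mol.
Cells in series carry the same charge, so the same 3.143 mol of electrons passes through cell 2.
Mn²⁺ + 2 e⁻ → Mn, so n(Mn) = 3.143 / 2 = 1.571 mol.
m(Mn) = 1.571 × 54.94 = 86.3 g.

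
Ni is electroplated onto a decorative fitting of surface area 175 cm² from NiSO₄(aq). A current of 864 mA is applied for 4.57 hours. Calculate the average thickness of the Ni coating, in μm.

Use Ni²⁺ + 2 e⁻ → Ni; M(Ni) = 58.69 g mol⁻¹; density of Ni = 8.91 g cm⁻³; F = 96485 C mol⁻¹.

Q = I·t = 0.8640 × 16452 = 14210 C; n(e⁻) = 0.1473 mol.
n(Ni) = n(e⁻)/2 = 0.07366 mol, so m = 0.07366 × 58.69 = 4.323 g.
Volume = m/ρ = 4.323 / 8.91 = 0.4852 cm³.
Thickness = V/A = 0.4852 / 175 = 0.00277 cm = 27.7 μm.

27.7 μm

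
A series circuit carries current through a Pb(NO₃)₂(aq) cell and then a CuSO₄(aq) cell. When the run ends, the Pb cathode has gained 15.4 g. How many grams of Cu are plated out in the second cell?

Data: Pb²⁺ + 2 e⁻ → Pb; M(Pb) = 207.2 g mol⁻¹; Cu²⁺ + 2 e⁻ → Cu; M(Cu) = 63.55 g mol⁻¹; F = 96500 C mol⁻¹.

4.72 g

n(Pb) = 15.4 / 207.2 = 0.07432 mol.
Since Pb²⁺ + 2 e⁻ → Pb, n(e⁻) passed = 2 × 0.07432 = 0.1486 mol.
Cells in series carry the same charge, so the same 0.1486 mol of electrons passes through cell 2.
Cu²⁺ + 2 e⁻ → Cu, so n(Cu) = 0.1486 / 2 = 0.07432 mol.
m(Cu) = 0.07432 × 63.55 = 4.72 g.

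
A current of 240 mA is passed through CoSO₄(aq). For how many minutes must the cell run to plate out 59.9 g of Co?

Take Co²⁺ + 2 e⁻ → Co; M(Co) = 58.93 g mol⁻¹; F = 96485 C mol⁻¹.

13600 min

n(Co) = m/M = 59.9 / 58.93 = 1.016 mol.
Each Co atom requires 2 electrons, so n(e⁻) = 2 × 1.016 = 2.033 mol.
Q = n(e⁻)·F = 2.033 × 96485 = 196100 C.
t = Q/I = 196100 / 0.2400 A = 817300 s = 13600 min.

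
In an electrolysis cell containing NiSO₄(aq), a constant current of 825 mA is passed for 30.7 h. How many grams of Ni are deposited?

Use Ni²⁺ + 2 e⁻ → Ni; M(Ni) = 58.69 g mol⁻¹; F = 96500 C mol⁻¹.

Q = I·t = 0.8250 A × 110520 s = 91180 C.
n(e⁻) = Q/F = 91180 / 96500 = 0.9449 mol.
Ni²⁺ + 2 e⁻ → Ni, so n(Ni) = n(e⁻)/2 = 0.4724 mol.
m = n·M = 0.4724 × 58.69 = 27.7 g.

27.7 g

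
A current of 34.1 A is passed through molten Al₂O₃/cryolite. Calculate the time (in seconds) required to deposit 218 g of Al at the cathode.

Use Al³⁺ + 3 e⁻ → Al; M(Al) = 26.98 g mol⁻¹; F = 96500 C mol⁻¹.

68600 s

n(Al) = m/M = 218 / 26.98 = 8.080 mol.
Each Al atom requires 3 electrons, so n(e⁻) = 3 × 8.080 = 24.24 mol.
Q = n(e⁻)·F = 24.24 × 96500 = 2339000 C.
t = Q/I = 2339000 / 34.10 A = 68600 s.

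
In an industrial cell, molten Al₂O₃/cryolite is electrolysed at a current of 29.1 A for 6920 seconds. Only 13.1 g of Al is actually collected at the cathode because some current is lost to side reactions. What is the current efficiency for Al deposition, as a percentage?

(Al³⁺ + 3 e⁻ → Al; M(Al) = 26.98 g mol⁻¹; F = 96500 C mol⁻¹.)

69.8 %

Q = I·t = 29.10 × 6920.0 = 201400 C; n(e⁻) = 201400/96500 = 2.087 mol.
Theoretical n(Al) = n(e⁻)/3 = 0.6956 mol, i.e. m_theo = 0.6956 × 26.98 = 18.77 g.
Efficiency = m_actual / m_theo = 13.1 / 18.77 = 69.8 %.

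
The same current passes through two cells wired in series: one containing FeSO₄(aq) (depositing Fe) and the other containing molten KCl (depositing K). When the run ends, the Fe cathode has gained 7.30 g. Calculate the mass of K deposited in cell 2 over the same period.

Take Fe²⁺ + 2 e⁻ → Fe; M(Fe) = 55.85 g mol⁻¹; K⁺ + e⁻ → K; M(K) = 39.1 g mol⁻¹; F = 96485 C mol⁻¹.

10.2 g

n(Fe) = 7.30 / 55.85 = 0.1307 mol.
Since Fe²⁺ + 2 e⁻ → Fe, n(e⁻) passed = 2 × 0.1307 = 0.2614 mol.
Cells in series carry the same charge, so the same 0.2614 mol of electrons passes through cell 2.
K⁺ + e⁻ → K, so n(K) = 0.2614 / 1 = 0.2614 mol.
m(K) = 0.2614 × 39.1 = 10.2 g.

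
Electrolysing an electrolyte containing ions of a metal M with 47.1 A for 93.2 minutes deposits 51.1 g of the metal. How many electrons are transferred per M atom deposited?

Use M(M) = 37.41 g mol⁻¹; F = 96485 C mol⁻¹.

2

Q = I·t = 47.10 A × 5592.0 s = 263400 C, so n(e⁻) = 263400/96485 = 2.730 mol.
n(M) deposited = 51.1 / 37.41 = 1.366 mol.
Electrons per atom = n(e⁻)/n(M) = 2.730 / 1.366 = 2.00 ≈ 2, so the ion is M²⁺.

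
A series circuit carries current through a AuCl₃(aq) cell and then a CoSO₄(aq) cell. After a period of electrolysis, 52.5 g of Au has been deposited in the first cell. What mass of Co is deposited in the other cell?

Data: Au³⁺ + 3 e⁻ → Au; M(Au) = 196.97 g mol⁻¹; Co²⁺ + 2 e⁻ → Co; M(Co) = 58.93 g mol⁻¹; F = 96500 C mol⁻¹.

n(Au) = 52.5 / 196.97 = 0.2665 mol.
Since Au³⁺ + 3 e⁻ → Au, n(e⁻) passed = 3 × 0.2665 = 0.7996 mol.
Cells in series carry the same charge, so the same 0.7996 mol of electrons passes through cell 2.
Co²⁺ + 2 e⁻ → Co, so n(Co) = 0.7996 / 2 = 0.3998 mol.
m(Co) = 0.3998 × 58.93 = 23.6 g.

23.6 g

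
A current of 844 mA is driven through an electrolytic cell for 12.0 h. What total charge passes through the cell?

36500 C

Q = I·t = 0.8440 A × 43200 s = 36500 C.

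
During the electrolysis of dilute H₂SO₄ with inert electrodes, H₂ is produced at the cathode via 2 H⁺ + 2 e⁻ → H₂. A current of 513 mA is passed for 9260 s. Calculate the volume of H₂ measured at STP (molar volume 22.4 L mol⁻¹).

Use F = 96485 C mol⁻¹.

Q = I·t = 0.5130 A × 9260.0 s = 4750 C.
n(e⁻) = Q/F = 4750 / 96485 = 0.04923 mol.
2 electrons are transferred per H₂ molecule, so n(H₂) = 0.04923 / 2 = 0.02462 mol.
V = n × V_m = 0.02462 × 22.4 = 0.551 L.

0.551 L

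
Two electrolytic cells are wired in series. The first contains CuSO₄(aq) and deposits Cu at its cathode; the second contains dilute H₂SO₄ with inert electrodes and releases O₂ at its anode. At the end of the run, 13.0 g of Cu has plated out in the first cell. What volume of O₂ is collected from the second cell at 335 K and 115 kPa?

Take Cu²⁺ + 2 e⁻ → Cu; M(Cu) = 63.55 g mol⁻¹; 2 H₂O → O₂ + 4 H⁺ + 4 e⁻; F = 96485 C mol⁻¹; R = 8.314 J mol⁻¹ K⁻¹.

2.48 L

n(Cu) = 13.0 / 63.55 = 0.2046 mol, so n(e⁻) = 2 × 0.2046 = 0.4091 mol.
The cells are in series, so the same 0.4091 mol of electrons passes through the second cell.
2 H₂O → O₂ + 4 H⁺ + 4 e⁻ — 4 mol e⁻ per mol O₂, so n(O₂) = 0.4091/4 = 0.1023 mol.
V = nRT/P = (0.1023 × 8.314 × 335) / (115 × 10³) = 0.00248 m³ = 2.48 L.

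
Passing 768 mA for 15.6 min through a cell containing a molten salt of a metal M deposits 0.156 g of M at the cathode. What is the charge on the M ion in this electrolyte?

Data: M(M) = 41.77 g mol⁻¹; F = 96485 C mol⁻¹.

+2

Q = I·t = 0.7680 A × 936.00 s = 718.8 C, so n(e⁻) = 718.8/96485 = 0.007450 mol.
n(M) deposited = 0.156 / 41.77 = 0.003735 mol.
Electrons per atom = n(e⁻)/n(M) = 0.007450 / 0.003735 = 1.99 ≈ 2, so the ion is M²⁺.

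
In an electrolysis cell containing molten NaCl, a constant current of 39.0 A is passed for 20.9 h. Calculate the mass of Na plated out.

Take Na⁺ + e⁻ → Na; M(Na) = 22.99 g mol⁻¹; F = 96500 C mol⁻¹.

Q = I·t = 39.00 A × 75240 s = 2934000 C.
n(e⁻) = Q/F = 2934000 / 96500 = 30.41 mol.
Na⁺ + e⁻ → Na, so n(Na) = n(e⁻)/1 = 30.41 mol.
m = n·M = 30.41 × 22.99 = 699 g.

699 g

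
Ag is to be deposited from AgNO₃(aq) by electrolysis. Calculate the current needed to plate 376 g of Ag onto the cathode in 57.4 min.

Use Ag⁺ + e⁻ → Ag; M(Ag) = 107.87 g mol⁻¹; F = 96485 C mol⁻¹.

97.7 A

n(Ag) = 376 / 107.87 = 3.486 mol.
n(e⁻) = 1 × 3.486 = 3.486 mol.
Q = n(e⁻)·F = 3.486 × 96485 = 336300 C.
I = Q/t = 336300 / 3444.0 s = 97.7 A.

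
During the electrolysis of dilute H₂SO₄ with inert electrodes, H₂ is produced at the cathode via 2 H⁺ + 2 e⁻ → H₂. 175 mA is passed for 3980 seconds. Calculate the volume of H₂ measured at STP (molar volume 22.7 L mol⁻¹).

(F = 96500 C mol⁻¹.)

0.0819 L

Q = I·t = 0.1750 A × 3980.0 s = 696.5 C.
n(e⁻) = Q/F = 696.5 / 96500 = 0.007218 mol.
2 electrons are transferred per H₂ molecule, so n(H₂) = 0.007218 / 2 = 0.003609 mol.
V = n × V_m = 0.003609 × 22.7 = 0.0819 L.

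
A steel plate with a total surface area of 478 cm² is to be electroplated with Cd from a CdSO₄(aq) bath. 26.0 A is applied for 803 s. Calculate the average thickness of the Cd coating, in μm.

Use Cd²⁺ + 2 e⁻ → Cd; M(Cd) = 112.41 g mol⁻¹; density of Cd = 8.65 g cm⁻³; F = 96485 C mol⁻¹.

29.4 μm

Q = I·t = 26.00 × 803.00 = 20880 C; n(e⁻) = 0.2164 mol.
n(Cd) = n(e⁻)/2 = 0.1082 mol, so m = 0.1082 × 112.41 = 12.16 g.
Volume = m/ρ = 12.16 / 8.65 = 1.406 cm³.
Thickness = V/A = 1.406 / 478 = 0.00294 cm = 29.4 μm.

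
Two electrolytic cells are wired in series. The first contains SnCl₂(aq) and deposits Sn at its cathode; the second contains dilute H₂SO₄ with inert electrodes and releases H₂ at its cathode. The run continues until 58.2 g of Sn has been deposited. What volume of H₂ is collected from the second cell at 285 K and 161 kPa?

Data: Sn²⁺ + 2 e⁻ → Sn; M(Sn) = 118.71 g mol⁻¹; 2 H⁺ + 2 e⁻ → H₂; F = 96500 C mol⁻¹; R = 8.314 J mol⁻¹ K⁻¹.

7.22 L

n(Sn) = 58.2 / 118.71 = 0.4903 mol, so n(e⁻) = 2 × 0.4903 = 0.9805 mol.
The cells are in series, so the same 0.9805 mol of electrons passes through the second cell.
2 H⁺ + 2 e⁻ → H₂ — 2 mol e⁻ per mol H₂, so n(H₂) = 0.9805/2 = 0.4903 mol.
V = nRT/P = (0.4903 × 8.314 × 285) / (161 × 10³) = 0.00722 m³ = 7.22 L.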